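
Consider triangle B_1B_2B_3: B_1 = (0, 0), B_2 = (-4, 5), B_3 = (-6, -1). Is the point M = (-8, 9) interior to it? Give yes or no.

Barycentric coordinates of M: (-16/17, 31/17, 2/17).
The three coordinates are negative, positive, positive; a point is interior exactly when all three are positive.

no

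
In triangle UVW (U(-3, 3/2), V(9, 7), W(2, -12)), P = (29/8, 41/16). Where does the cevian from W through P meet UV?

(27/7, 65/14)

Barycentric coordinates of P with respect to UVW: (3/8, 1/2, 1/8).
On side UV the W-coordinate is zero; dropping P's W-weight 1/8 and renormalizing the remaining 3/8 : 1/2 gives weights 3/7, 4/7 on U, V.
Q = (3/7)·(-3, 3/2) + (4/7)·(9, 7) = (27/7, 65/14).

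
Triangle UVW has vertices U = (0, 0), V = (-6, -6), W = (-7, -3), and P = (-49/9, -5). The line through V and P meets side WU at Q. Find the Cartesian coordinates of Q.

Barycentric coordinates of P with respect to UVW: (1/9, 7/9, 1/9).
On side WU the V-coordinate is zero; dropping P's V-weight 7/9 and renormalizing the remaining 1/9 : 1/9 gives weights 1/2, 1/2 on W, U.
Q = (1/2)·(-7, -3) + (1/2)·(0, 0) = (-7/2, -3/2).

(-7/2, -3/2)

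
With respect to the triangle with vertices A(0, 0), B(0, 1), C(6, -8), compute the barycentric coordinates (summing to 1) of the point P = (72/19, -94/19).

(5/19, 2/19, 12/19)

Signed area of the reference triangle: [ABC] = ½·(0·(1−(-8)) + 0·(-8−0) + 6·(0−1)) = ½·(0 + 0 − 6) = -3.
[PBC] = ½·((72/19)·(1−(-8)) + 0·(-8−(-94/19)) + 6·(-94/19−1)) = ½·(648/19 + 0 − 678/19) = -15/19, so the A-coordinate is (-15/19)/(-3) = 5/19.
[APC] = ½·(0·(-94/19−(-8)) + (72/19)·(-8−0) + 6·(0−(-94/19))) = ½·(0 − 576/19 + 564/19) = -6/19, so the B-coordinate is 2/19.
[ABP] = ½·(0·(1−(-94/19)) + 0·(-94/19−0) + (72/19)·(0−1)) = ½·(0 + 0 − 72/19) = -36/19, so the C-coordinate is 12/19.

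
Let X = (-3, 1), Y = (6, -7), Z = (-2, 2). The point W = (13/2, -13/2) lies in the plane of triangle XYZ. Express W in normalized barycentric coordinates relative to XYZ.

Signed area of the reference triangle: [XYZ] = ½·((-3)·(-7−2) + 6·(2−1) + (-2)·(1−(-7))) = ½·(27 + 6 − 16) = 17/2.
[WYZ] = ½·((13/2)·(-7−2) + 6·(2−(-13/2)) + (-2)·(-13/2−(-7))) = ½·(-117/2 + 51 − 1) = -17/4, so the X-coordinate is (-17/4)/(17/2) = -1/2.
[XWZ] = ½·((-3)·(-13/2−2) + (13/2)·(2−1) + (-2)·(1−(-13/2))) = ½·(51/2 + 13/2 − 15) = 17/2, so the Y-coordinate is 1.
[XYW] = ½·((-3)·(-7−(-13/2)) + 6·(-13/2−1) + (13/2)·(1−(-7))) = ½·(3/2 − 45 + 52) = 17/4, so the Z-coordinate is 1/2.
Check: -1/2 + 1 + 1/2 = 1.

(-1/2, 1, 1/2)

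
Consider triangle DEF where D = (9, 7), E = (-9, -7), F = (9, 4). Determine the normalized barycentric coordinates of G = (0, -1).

(1/6, 1/2, 1/3)

Signed area of the reference triangle: [DEF] = ½·(9·(-7−4) + (-9)·(4−7) + 9·(7−(-7))) = ½·(-99 + 27 + 126) = 27.
[GEF] = ½·(0·(-7−4) + (-9)·(4−(-1)) + 9·(-1−(-7))) = ½·(0 − 45 + 54) = 9/2, so the D-coordinate is (9/2)/27 = 1/6.
[DGF] = ½·(9·(-1−4) + 0·(4−7) + 9·(7−(-1))) = ½·(-45 + 0 + 72) = 27/2, so the E-coordinate is 1/2.
[DEG] = ½·(9·(-7−(-1)) + (-9)·(-1−7) + 0·(7−(-7))) = ½·(-54 + 72 + 0) = 9, so the F-coordinate is 1/3.
Check: 1/6 + 1/2 + 1/3 = 1.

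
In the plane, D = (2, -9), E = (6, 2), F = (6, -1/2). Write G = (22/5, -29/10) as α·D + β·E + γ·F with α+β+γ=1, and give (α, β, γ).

(2/5, 2/5, 1/5)

Signed area of the reference triangle: [DEF] = ½·(2·(2−(-1/2)) + 6·(-1/2−(-9)) + 6·(-9−2)) = ½·(5 + 51 − 66) = -5.
[GEF] = ½·((22/5)·(2−(-1/2)) + 6·(-1/2−(-29/10)) + 6·(-29/10−2)) = ½·(11 + 72/5 − 147/5) = -2, so the D-coordinate is (-2)/(-5) = 2/5.
[DGF] = ½·(2·(-29/10−(-1/2)) + (22/5)·(-1/2−(-9)) + 6·(-9−(-29/10))) = ½·(-24/5 + 187/5 − 183/5) = -2, so the E-coordinate is 2/5.
[DEG] = ½·(2·(2−(-29/10)) + 6·(-29/10−(-9)) + (22/5)·(-9−2)) = ½·(49/5 + 183/5 − 242/5) = -1, so the F-coordinate is 1/5.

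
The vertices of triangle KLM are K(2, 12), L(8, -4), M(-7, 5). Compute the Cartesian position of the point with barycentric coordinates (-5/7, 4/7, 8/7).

(-34/7, -36/7)

N = (-5/7)·K + (4/7)·L + (8/7)·M.
x-coordinate: (-5/7)·2 + (4/7)·8 + (8/7)·(-7) = -34/7.
y-coordinate: (-5/7)·12 + (4/7)·(-4) + (8/7)·5 = -36/7.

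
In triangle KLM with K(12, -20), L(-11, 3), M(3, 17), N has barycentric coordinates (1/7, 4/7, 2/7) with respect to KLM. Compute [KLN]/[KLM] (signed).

2/7

The signed ratio [KLN]/[KLM] equals the barycentric coordinate of N at vertex M, which is 2/7.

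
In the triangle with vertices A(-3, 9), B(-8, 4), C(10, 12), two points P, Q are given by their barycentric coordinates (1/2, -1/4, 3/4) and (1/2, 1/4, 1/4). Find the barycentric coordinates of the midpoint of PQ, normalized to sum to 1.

(1/2, 0, 1/2)

Since both coordinate triples sum to 1, the midpoint's barycentrics are the componentwise average.
(1/2+1/2)/2 = 1/2; similarly 0 and 1/2.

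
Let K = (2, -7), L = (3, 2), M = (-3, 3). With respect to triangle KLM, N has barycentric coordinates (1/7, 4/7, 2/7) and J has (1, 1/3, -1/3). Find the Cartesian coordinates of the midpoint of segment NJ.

Barycentric coordinates of the midpoint are the average: (4/7, 19/42, -1/42).
Converting: (4/7)·K + (19/42)·L + (-1/42)·M = (18/7, -19/6).

(18/7, -19/6)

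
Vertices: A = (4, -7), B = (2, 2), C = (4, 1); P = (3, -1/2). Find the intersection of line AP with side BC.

(8/3, 5/3)

Barycentric coordinates of P with respect to ABC: (1/4, 1/2, 1/4).
On side BC the A-coordinate is zero; dropping P's A-weight 1/4 and renormalizing the remaining 1/2 : 1/4 gives weights 2/3, 1/3 on B, C.
Q = (2/3)·(2, 2) + (1/3)·(4, 1) = (8/3, 5/3).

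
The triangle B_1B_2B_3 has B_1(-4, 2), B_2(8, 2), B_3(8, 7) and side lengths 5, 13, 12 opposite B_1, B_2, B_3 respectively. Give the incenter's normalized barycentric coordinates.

(1/6, 13/30, 2/5)

The incenter has barycentric coordinates proportional to the opposite side lengths: (5 : 13 : 12).
Normalizing by 5+13+12 = 30 gives (1/6, 13/30, 2/5).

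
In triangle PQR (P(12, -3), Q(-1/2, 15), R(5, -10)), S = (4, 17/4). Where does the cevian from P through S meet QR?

(4/3, 20/3)

Barycentric coordinates of S with respect to PQR: (1/4, 1/2, 1/4).
On side QR the P-coordinate is zero; dropping S's P-weight 1/4 and renormalizing the remaining 1/2 : 1/4 gives weights 2/3, 1/3 on Q, R.
T = (2/3)·(-1/2, 15) + (1/3)·(5, -10) = (4/3, 20/3).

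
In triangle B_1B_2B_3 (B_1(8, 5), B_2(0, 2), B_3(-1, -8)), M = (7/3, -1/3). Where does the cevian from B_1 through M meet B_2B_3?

Barycentric coordinates of M with respect to B_1B_2B_3: (1/3, 1/3, 1/3).
On side B_2B_3 the B_1-coordinate is zero; dropping M's B_1-weight 1/3 and renormalizing the remaining 1/3 : 1/3 gives weights 1/2, 1/2 on B_2, B_3.
N = (1/2)·(0, 2) + (1/2)·(-1, -8) = (-1/2, -3).

(-1/2, -3)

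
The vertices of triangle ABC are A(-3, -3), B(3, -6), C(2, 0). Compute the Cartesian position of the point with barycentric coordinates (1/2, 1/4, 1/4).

(-1/4, -3)

P = (1/2)·A + (1/4)·B + (1/4)·C.
x-coordinate: (1/2)·(-3) + (1/4)·3 + (1/4)·2 = -1/4.
y-coordinate: (1/2)·(-3) + (1/4)·(-6) + (1/4)·0 = -3.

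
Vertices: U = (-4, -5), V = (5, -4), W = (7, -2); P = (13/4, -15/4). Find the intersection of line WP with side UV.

(2, -13/3)

Barycentric coordinates of P with respect to UVW: (1/4, 1/2, 1/4).
On side UV the W-coordinate is zero; dropping P's W-weight 1/4 and renormalizing the remaining 1/4 : 1/2 gives weights 1/3, 2/3 on U, V.
Q = (1/3)·(-4, -5) + (2/3)·(5, -4) = (2, -13/3).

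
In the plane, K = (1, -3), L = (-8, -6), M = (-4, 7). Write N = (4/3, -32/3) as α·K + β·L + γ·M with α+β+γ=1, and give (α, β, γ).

(4/3, 1/3, -2/3)

Signed area of the reference triangle: [KLM] = ½·(1·(-6−7) + (-8)·(7−(-3)) + (-4)·(-3−(-6))) = ½·(-13 − 80 − 12) = -105/2.
[NLM] = ½·((4/3)·(-6−7) + (-8)·(7−(-32/3)) + (-4)·(-32/3−(-6))) = ½·(-52/3 − 424/3 + 56/3) = -70, so the K-coordinate is (-70)/(-105/2) = 4/3.
[KNM] = ½·(1·(-32/3−7) + (4/3)·(7−(-3)) + (-4)·(-3−(-32/3))) = ½·(-53/3 + 40/3 − 92/3) = -35/2, so the L-coordinate is 1/3.
[KLN] = ½·(1·(-6−(-32/3)) + (-8)·(-32/3−(-3)) + (4/3)·(-3−(-6))) = ½·(14/3 + 184/3 + 4) = 35, so the M-coordinate is -2/3.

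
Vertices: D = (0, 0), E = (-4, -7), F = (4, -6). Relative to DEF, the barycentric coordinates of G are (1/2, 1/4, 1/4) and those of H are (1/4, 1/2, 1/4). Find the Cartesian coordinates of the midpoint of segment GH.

Barycentric coordinates of the midpoint are the average: (3/8, 3/8, 1/4).
Converting: (3/8)·D + (3/8)·E + (1/4)·F = (-1/2, -33/8).

(-1/2, -33/8)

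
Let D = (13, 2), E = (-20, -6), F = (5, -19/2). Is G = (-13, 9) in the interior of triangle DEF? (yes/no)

no

Barycentric coordinates of G: (799/631, 710/631, -878/631).
The three coordinates are positive, positive, negative; a point is interior exactly when all three are positive.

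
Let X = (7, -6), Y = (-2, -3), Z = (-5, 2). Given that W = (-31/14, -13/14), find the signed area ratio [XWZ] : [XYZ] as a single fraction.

[XYZ] = ½·(7·(-3−2) + (-2)·(2−(-6)) + (-5)·(-6−(-3))) = ½·(-35 − 16 + 15) = -18.
[XWZ] = ½·(7·(-13/14−2) + (-31/14)·(2−(-6)) + (-5)·(-6−(-13/14))) = ½·(-41/2 − 124/7 + 355/14) = -45/7, so the ratio is (-45/7)/(-18) = 5/14.

5/14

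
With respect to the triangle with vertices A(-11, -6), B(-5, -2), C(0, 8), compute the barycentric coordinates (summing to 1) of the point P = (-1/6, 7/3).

(-2/3, 3/2, 1/6)

Signed area of the reference triangle: [ABC] = ½·((-11)·(-2−8) + (-5)·(8−(-6)) + 0·(-6−(-2))) = ½·(110 − 70 + 0) = 20.
[PBC] = ½·((-1/6)·(-2−8) + (-5)·(8−(7/3)) + 0·(7/3−(-2))) = ½·(5/3 − 85/3 + 0) = -40/3, so the A-coordinate is (-40/3)/20 = -2/3.
[APC] = ½·((-11)·(7/3−8) + (-1/6)·(8−(-6)) + 0·(-6−(7/3))) = ½·(187/3 − 7/3 + 0) = 30, so the B-coordinate is 3/2.
[ABP] = ½·((-11)·(-2−(7/3)) + (-5)·(7/3−(-6)) + (-1/6)·(-6−(-2))) = ½·(143/3 − 125/3 + 2/3) = 10/3, so the C-coordinate is 1/6.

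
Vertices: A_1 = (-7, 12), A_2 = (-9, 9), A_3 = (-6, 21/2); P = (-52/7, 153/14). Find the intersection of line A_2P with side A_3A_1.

(-34/5, 117/10)

Barycentric coordinates of P with respect to A_1A_2A_3: (4/7, 2/7, 1/7).
On side A_3A_1 the A_2-coordinate is zero; dropping P's A_2-weight 2/7 and renormalizing the remaining 1/7 : 4/7 gives weights 1/5, 4/5 on A_3, A_1.
Q = (1/5)·(-6, 21/2) + (4/5)·(-7, 12) = (-34/5, 117/10).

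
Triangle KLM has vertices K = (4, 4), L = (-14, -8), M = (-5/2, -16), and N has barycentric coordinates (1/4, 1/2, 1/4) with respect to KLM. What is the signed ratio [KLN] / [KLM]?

1/4

The signed ratio [KLN]/[KLM] equals the barycentric coordinate of N at vertex M, which is 1/4.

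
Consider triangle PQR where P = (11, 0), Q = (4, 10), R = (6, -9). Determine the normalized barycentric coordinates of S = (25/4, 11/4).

(1/4, 1/2, 1/4)

Signed area of the reference triangle: [PQR] = ½·(11·(10−(-9)) + 4·(-9−0) + 6·(0−10)) = ½·(209 − 36 − 60) = 113/2.
[SQR] = ½·((25/4)·(10−(-9)) + 4·(-9−(11/4)) + 6·(11/4−10)) = ½·(475/4 − 47 − 87/2) = 113/8, so the P-coordinate is (113/8)/(113/2) = 1/4.
[PSR] = ½·(11·(11/4−(-9)) + (25/4)·(-9−0) + 6·(0−(11/4))) = ½·(517/4 − 225/4 − 33/2) = 113/4, so the Q-coordinate is 1/2.
[PQS] = ½·(11·(10−(11/4)) + 4·(11/4−0) + (25/4)·(0−10)) = ½·(319/4 + 11 − 125/2) = 113/8, so the R-coordinate is 1/4.
Check: 1/4 + 1/2 + 1/4 = 1.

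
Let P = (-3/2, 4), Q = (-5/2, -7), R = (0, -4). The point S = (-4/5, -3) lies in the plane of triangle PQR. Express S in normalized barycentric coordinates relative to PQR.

(1/5, 1/5, 3/5)

Signed area of the reference triangle: [PQR] = ½·((-3/2)·(-7−(-4)) + (-5/2)·(-4−4) + 0·(4−(-7))) = ½·(9/2 + 20 + 0) = 49/4.
[SQR] = ½·((-4/5)·(-7−(-4)) + (-5/2)·(-4−(-3)) + 0·(-3−(-7))) = ½·(12/5 + 5/2 + 0) = 49/20, so the P-coordinate is (49/20)/(49/4) = 1/5.
[PSR] = ½·((-3/2)·(-3−(-4)) + (-4/5)·(-4−4) + 0·(4−(-3))) = ½·(-3/2 + 32/5 + 0) = 49/20, so the Q-coordinate is 1/5.
[PQS] = ½·((-3/2)·(-7−(-3)) + (-5/2)·(-3−4) + (-4/5)·(4−(-7))) = ½·(6 + 35/2 − 44/5) = 147/20, so the R-coordinate is 3/5.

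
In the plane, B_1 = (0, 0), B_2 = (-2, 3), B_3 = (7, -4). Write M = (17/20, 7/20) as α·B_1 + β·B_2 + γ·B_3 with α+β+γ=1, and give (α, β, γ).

Signed area of the reference triangle: [B_1B_2B_3] = ½·(0·(3−(-4)) + (-2)·(-4−0) + 7·(0−3)) = ½·(0 + 8 − 21) = -13/2.
[MB_2B_3] = ½·((17/20)·(3−(-4)) + (-2)·(-4−(7/20)) + 7·(7/20−3)) = ½·(119/20 + 87/10 − 371/20) = -39/20, so the B_1-coordinate is (-39/20)/(-13/2) = 3/10.
[B_1MB_3] = ½·(0·(7/20−(-4)) + (17/20)·(-4−0) + 7·(0−(7/20))) = ½·(0 − 17/5 − 49/20) = -117/40, so the B_2-coordinate is 9/20.
[B_1B_2M] = ½·(0·(3−(7/20)) + (-2)·(7/20−0) + (17/20)·(0−3)) = ½·(0 − 7/10 − 51/20) = -13/8, so the B_3-coordinate is 1/4.
Check: 3/10 + 9/20 + 1/4 = 1.

(3/10, 9/20, 1/4)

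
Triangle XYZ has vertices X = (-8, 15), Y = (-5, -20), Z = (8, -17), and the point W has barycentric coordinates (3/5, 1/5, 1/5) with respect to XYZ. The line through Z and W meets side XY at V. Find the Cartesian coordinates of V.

Line ZW meets XY where the Z-coordinate vanishes; zeroing W's Z-weight and renormalizing leaves X, Y-weights 3/5 : 1/5 → (3/4, 1/4).
So V = (3/4)·X + (1/4)·Y = (-29/4, 25/4).

(-29/4, 25/4)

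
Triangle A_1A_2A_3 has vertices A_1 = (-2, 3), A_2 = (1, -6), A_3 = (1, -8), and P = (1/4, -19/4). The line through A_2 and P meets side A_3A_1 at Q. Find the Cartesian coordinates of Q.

Barycentric coordinates of P with respect to A_1A_2A_3: (1/4, 1/4, 1/2).
On side A_3A_1 the A_2-coordinate is zero; dropping P's A_2-weight 1/4 and renormalizing the remaining 1/2 : 1/4 gives weights 2/3, 1/3 on A_3, A_1.
Q = (2/3)·(1, -8) + (1/3)·(-2, 3) = (0, -13/3).

(0, -13/3)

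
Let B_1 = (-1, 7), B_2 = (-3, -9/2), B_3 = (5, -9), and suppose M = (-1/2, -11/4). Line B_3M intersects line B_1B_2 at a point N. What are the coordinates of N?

(-7/3, -2/3)

Barycentric coordinates of M with respect to B_1B_2B_3: (1/4, 1/2, 1/4).
On side B_1B_2 the B_3-coordinate is zero; dropping M's B_3-weight 1/4 and renormalizing the remaining 1/4 : 1/2 gives weights 1/3, 2/3 on B_1, B_2.
N = (1/3)·(-1, 7) + (2/3)·(-3, -9/2) = (-7/3, -2/3).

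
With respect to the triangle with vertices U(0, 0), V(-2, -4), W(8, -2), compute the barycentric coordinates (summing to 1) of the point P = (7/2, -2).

Signed area of the reference triangle: [UVW] = ½·(0·(-4−(-2)) + (-2)·(-2−0) + 8·(0−(-4))) = ½·(0 + 4 + 32) = 18.
[PVW] = ½·((7/2)·(-4−(-2)) + (-2)·(-2−(-2)) + 8·(-2−(-4))) = ½·(-7 + 0 + 16) = 9/2, so the U-coordinate is (9/2)/18 = 1/4.
[UPW] = ½·(0·(-2−(-2)) + (7/2)·(-2−0) + 8·(0−(-2))) = ½·(0 − 7 + 16) = 9/2, so the V-coordinate is 1/4.
[UVP] = ½·(0·(-4−(-2)) + (-2)·(-2−0) + (7/2)·(0−(-4))) = ½·(0 + 4 + 14) = 9, so the W-coordinate is 1/2.
Check: 1/4 + 1/4 + 1/2 = 1.

(1/4, 1/4, 1/2)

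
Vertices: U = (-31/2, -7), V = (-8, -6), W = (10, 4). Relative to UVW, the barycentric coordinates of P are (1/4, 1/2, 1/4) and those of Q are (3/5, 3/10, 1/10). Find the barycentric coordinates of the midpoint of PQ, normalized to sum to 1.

(17/40, 2/5, 7/40)

Since both coordinate triples sum to 1, the midpoint's barycentrics are the componentwise average.
(1/4+3/5)/2 = 17/40; similarly 2/5 and 7/40.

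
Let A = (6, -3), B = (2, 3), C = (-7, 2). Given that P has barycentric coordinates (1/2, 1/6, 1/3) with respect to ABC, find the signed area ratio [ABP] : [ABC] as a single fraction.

1/3

The signed ratio [ABP]/[ABC] equals the barycentric coordinate of P at vertex C, which is 1/3.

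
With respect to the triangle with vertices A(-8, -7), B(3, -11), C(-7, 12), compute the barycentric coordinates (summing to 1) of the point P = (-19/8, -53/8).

(3/8, 1/2, 1/8)

Signed area of the reference triangle: [ABC] = ½·((-8)·(-11−12) + 3·(12−(-7)) + (-7)·(-7−(-11))) = ½·(184 + 57 − 28) = 213/2.
[PBC] = ½·((-19/8)·(-11−12) + 3·(12−(-53/8)) + (-7)·(-53/8−(-11))) = ½·(437/8 + 447/8 − 245/8) = 639/16, so the A-coordinate is (639/16)/(213/2) = 3/8.
[APC] = ½·((-8)·(-53/8−12) + (-19/8)·(12−(-7)) + (-7)·(-7−(-53/8))) = ½·(149 − 361/8 + 21/8) = 213/4, so the B-coordinate is 1/2.
[ABP] = ½·((-8)·(-11−(-53/8)) + 3·(-53/8−(-7)) + (-19/8)·(-7−(-11))) = ½·(35 + 9/8 − 19/2) = 213/16, so the C-coordinate is 1/8.
Check: 3/8 + 1/2 + 1/8 = 1.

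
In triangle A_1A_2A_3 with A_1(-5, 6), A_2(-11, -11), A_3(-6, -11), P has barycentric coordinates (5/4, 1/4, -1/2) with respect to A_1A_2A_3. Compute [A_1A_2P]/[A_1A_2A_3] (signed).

-1/2

The signed ratio [A_1A_2P]/[A_1A_2A_3] equals the barycentric coordinate of P at vertex A_3, which is -1/2.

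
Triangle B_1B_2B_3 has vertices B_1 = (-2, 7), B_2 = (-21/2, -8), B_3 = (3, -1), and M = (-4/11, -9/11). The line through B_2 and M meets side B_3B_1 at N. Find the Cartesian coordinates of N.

Barycentric coordinates of M with respect to B_1B_2B_3: (2/11, 2/11, 7/11).
On side B_3B_1 the B_2-coordinate is zero; dropping M's B_2-weight 2/11 and renormalizing the remaining 7/11 : 2/11 gives weights 7/9, 2/9 on B_3, B_1.
N = (7/9)·(3, -1) + (2/9)·(-2, 7) = (17/9, 7/9).

(17/9, 7/9)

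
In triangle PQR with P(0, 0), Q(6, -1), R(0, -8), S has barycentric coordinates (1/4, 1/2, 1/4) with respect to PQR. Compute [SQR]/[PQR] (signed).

The signed ratio [SQR]/[PQR] equals the barycentric coordinate of S at vertex P, which is 1/4.

1/4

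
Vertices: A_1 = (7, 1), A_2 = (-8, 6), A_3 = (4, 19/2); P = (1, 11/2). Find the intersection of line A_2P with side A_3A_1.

(11/2, 21/4)

Barycentric coordinates of P with respect to A_1A_2A_3: (1/3, 1/3, 1/3).
On side A_3A_1 the A_2-coordinate is zero; dropping P's A_2-weight 1/3 and renormalizing the remaining 1/3 : 1/3 gives weights 1/2, 1/2 on A_3, A_1.
Q = (1/2)·(4, 19/2) + (1/2)·(7, 1) = (11/2, 21/4).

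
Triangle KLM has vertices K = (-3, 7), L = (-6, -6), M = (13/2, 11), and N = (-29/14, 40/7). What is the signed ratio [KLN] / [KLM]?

[KLM] = ½·((-3)·(-6−11) + (-6)·(11−7) + (13/2)·(7−(-6))) = ½·(51 − 24 + 169/2) = 223/4.
[KLN] = ½·((-3)·(-6−(40/7)) + (-6)·(40/7−7) + (-29/14)·(7−(-6))) = ½·(246/7 + 54/7 − 377/14) = 223/28, so the ratio is (223/28)/(223/4) = 1/7.

1/7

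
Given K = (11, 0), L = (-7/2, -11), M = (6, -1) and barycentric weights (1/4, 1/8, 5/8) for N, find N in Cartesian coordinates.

(97/16, -2)

N = (1/4)·K + (1/8)·L + (5/8)·M.
x-coordinate: (1/4)·11 + (1/8)·(-7/2) + (5/8)·6 = 97/16.
y-coordinate: (1/4)·0 + (1/8)·(-11) + (5/8)·(-1) = -2.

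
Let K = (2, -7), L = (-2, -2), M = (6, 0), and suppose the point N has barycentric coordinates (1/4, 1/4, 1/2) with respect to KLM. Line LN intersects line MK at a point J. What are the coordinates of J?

Line LN meets MK where the L-coordinate vanishes; zeroing N's L-weight and renormalizing leaves M, K-weights 1/2 : 1/4 → (2/3, 1/3).
So J = (2/3)·M + (1/3)·K = (14/3, -7/3).

(14/3, -7/3)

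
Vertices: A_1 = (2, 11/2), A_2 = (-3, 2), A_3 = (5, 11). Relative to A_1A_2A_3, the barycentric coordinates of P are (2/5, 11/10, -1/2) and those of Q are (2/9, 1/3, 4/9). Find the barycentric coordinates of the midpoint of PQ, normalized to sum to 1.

Since both coordinate triples sum to 1, the midpoint's barycentrics are the componentwise average.
(2/5+2/9)/2 = 14/45; similarly 43/60 and -1/36.

(14/45, 43/60, -1/36)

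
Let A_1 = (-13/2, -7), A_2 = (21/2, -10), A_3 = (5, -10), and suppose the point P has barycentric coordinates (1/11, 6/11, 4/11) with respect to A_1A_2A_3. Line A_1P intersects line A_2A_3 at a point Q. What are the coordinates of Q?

(83/10, -10)

Line A_1P meets A_2A_3 where the A_1-coordinate vanishes; zeroing P's A_1-weight and renormalizing leaves A_2, A_3-weights 6/11 : 4/11 → (3/5, 2/5).
So Q = (3/5)·A_2 + (2/5)·A_3 = (83/10, -10).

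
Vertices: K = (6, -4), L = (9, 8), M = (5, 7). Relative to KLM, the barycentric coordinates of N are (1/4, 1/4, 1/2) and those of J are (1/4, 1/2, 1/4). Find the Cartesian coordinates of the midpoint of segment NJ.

(27/4, 37/8)

Barycentric coordinates of the midpoint are the average: (1/4, 3/8, 3/8).
Converting: (1/4)·K + (3/8)·L + (3/8)·M = (27/4, 37/8).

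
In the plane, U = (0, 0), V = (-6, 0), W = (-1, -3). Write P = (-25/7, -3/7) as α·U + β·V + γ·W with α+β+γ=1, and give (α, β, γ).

(2/7, 4/7, 1/7)

Signed area of the reference triangle: [UVW] = ½·(0·(0−(-3)) + (-6)·(-3−0) + (-1)·(0−0)) = ½·(0 + 18 + 0) = 9.
[PVW] = ½·((-25/7)·(0−(-3)) + (-6)·(-3−(-3/7)) + (-1)·(-3/7−0)) = ½·(-75/7 + 108/7 + 3/7) = 18/7, so the U-coordinate is (18/7)/9 = 2/7.
[UPW] = ½·(0·(-3/7−(-3)) + (-25/7)·(-3−0) + (-1)·(0−(-3/7))) = ½·(0 + 75/7 − 3/7) = 36/7, so the V-coordinate is 4/7.
[UVP] = ½·(0·(0−(-3/7)) + (-6)·(-3/7−0) + (-25/7)·(0−0)) = ½·(0 + 18/7 + 0) = 9/7, so the W-coordinate is 1/7.
Check: 2/7 + 4/7 + 1/7 = 1.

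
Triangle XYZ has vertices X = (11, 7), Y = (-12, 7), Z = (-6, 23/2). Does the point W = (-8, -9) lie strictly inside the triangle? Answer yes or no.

no

Barycentric coordinates of W: (76/69, 715/207, -32/9).
The three coordinates are positive, positive, negative; a point is interior exactly when all three are positive.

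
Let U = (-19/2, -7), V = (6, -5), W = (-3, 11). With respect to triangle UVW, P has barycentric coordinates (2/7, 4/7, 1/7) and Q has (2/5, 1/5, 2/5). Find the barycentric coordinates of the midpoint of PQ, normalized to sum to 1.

Since both coordinate triples sum to 1, the midpoint's barycentrics are the componentwise average.
(2/7+2/5)/2 = 12/35; similarly 27/70 and 19/70.

(12/35, 27/70, 19/70)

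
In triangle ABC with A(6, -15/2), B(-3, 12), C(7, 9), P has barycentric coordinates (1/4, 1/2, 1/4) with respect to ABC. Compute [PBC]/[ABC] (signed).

1/4

The signed ratio [PBC]/[ABC] equals the barycentric coordinate of P at vertex A, which is 1/4.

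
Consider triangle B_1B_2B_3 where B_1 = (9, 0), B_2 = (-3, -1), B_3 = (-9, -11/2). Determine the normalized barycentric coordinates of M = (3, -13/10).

(3/5, 1/5, 1/5)

Signed area of the reference triangle: [B_1B_2B_3] = ½·(9·(-1−(-11/2)) + (-3)·(-11/2−0) + (-9)·(0−(-1))) = ½·(81/2 + 33/2 − 9) = 24.
[MB_2B_3] = ½·(3·(-1−(-11/2)) + (-3)·(-11/2−(-13/10)) + (-9)·(-13/10−(-1))) = ½·(27/2 + 63/5 + 27/10) = 72/5, so the B_1-coordinate is (72/5)/24 = 3/5.
[B_1MB_3] = ½·(9·(-13/10−(-11/2)) + 3·(-11/2−0) + (-9)·(0−(-13/10))) = ½·(189/5 − 33/2 − 117/10) = 24/5, so the B_2-coordinate is 1/5.
[B_1B_2M] = ½·(9·(-1−(-13/10)) + (-3)·(-13/10−0) + 3·(0−(-1))) = ½·(27/10 + 39/10 + 3) = 24/5, so the B_3-coordinate is 1/5.
Check: 3/5 + 1/5 + 1/5 = 1.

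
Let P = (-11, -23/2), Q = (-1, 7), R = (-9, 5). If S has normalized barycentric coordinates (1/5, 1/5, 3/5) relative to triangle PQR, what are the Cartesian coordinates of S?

S = (1/5)·P + (1/5)·Q + (3/5)·R.
x-coordinate: (1/5)·(-11) + (1/5)·(-1) + (3/5)·(-9) = -39/5.
y-coordinate: (1/5)·(-23/2) + (1/5)·7 + (3/5)·5 = 21/10.

(-39/5, 21/10)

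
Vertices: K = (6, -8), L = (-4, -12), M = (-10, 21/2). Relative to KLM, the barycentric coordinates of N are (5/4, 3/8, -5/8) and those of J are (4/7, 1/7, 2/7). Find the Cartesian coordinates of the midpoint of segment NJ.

(49/8, -2727/224)

Barycentric coordinates of the midpoint are the average: (51/56, 29/112, -19/112).
Converting: (51/56)·K + (29/112)·L + (-19/112)·M = (49/8, -2727/224).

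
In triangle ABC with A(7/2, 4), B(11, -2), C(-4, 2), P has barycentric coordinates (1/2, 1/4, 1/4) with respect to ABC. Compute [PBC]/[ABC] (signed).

The signed ratio [PBC]/[ABC] equals the barycentric coordinate of P at vertex A, which is 1/2.

1/2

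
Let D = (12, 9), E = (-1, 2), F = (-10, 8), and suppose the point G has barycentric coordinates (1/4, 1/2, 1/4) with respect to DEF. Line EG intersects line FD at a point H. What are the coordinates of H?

Line EG meets FD where the E-coordinate vanishes; zeroing G's E-weight and renormalizing leaves F, D-weights 1/4 : 1/4 → (1/2, 1/2).
So H = (1/2)·F + (1/2)·D = (1, 17/2).

(1, 17/2)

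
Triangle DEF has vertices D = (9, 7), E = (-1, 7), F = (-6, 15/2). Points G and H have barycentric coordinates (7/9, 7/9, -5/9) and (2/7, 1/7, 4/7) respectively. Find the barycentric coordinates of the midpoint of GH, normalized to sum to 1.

Since both coordinate triples sum to 1, the midpoint's barycentrics are the componentwise average.
(7/9+2/7)/2 = 67/126; similarly 29/63 and 1/126.

(67/126, 29/63, 1/126)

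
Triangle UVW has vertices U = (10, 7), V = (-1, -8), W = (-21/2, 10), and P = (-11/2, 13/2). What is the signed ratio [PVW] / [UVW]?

1/6

[UVW] = ½·(10·(-8−10) + (-1)·(10−7) + (-21/2)·(7−(-8))) = ½·(-180 − 3 − 315/2) = -681/4.
[PVW] = ½·((-11/2)·(-8−10) + (-1)·(10−(13/2)) + (-21/2)·(13/2−(-8))) = ½·(99 − 7/2 − 609/4) = -227/8, so the ratio is (-227/8)/(-681/4) = 1/6.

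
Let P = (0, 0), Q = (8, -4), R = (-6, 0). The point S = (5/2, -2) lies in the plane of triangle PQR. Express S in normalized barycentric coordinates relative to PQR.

(1/4, 1/2, 1/4)

Signed area of the reference triangle: [PQR] = ½·(0·(-4−0) + 8·(0−0) + (-6)·(0−(-4))) = ½·(0 + 0 − 24) = -12.
[SQR] = ½·((5/2)·(-4−0) + 8·(0−(-2)) + (-6)·(-2−(-4))) = ½·(-10 + 16 − 12) = -3, so the P-coordinate is (-3)/(-12) = 1/4.
[PSR] = ½·(0·(-2−0) + (5/2)·(0−0) + (-6)·(0−(-2))) = ½·(0 + 0 − 12) = -6, so the Q-coordinate is 1/2.
[PQS] = ½·(0·(-4−(-2)) + 8·(-2−0) + (5/2)·(0−(-4))) = ½·(0 − 16 + 10) = -3, so the R-coordinate is 1/4.
Check: 1/4 + 1/2 + 1/4 = 1.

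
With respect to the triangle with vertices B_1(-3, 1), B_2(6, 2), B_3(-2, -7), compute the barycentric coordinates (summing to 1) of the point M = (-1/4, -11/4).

(1/4, 1/4, 1/2)

Signed area of the reference triangle: [B_1B_2B_3] = ½·((-3)·(2−(-7)) + 6·(-7−1) + (-2)·(1−2)) = ½·(-27 − 48 + 2) = -73/2.
[MB_2B_3] = ½·((-1/4)·(2−(-7)) + 6·(-7−(-11/4)) + (-2)·(-11/4−2)) = ½·(-9/4 − 51/2 + 19/2) = -73/8, so the B_1-coordinate is (-73/8)/(-73/2) = 1/4.
[B_1MB_3] = ½·((-3)·(-11/4−(-7)) + (-1/4)·(-7−1) + (-2)·(1−(-11/4))) = ½·(-51/4 + 2 − 15/2) = -73/8, so the B_2-coordinate is 1/4.
[B_1B_2M] = ½·((-3)·(2−(-11/4)) + 6·(-11/4−1) + (-1/4)·(1−2)) = ½·(-57/4 − 45/2 + 1/4) = -73/4, so the B_3-coordinate is 1/2.
Check: 1/4 + 1/4 + 1/2 = 1.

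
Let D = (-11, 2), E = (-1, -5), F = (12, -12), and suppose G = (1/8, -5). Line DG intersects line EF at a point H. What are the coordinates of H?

(34/5, -46/5)

Barycentric coordinates of G with respect to DEF: (3/8, 1/4, 3/8).
On side EF the D-coordinate is zero; dropping G's D-weight 3/8 and renormalizing the remaining 1/4 : 3/8 gives weights 2/5, 3/5 on E, F.
H = (2/5)·(-1, -5) + (3/5)·(12, -12) = (34/5, -46/5).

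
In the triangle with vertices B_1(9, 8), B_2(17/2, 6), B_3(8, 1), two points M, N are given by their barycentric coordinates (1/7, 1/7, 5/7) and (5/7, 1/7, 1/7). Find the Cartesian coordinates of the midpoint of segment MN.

(17/2, 33/7)

Barycentric coordinates of the midpoint are the average: (3/7, 1/7, 3/7).
Converting: (3/7)·B_1 + (1/7)·B_2 + (3/7)·B_3 = (17/2, 33/7).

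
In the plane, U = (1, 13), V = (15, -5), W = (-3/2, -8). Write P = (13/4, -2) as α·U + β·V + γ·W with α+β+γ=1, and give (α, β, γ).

Signed area of the reference triangle: [UVW] = ½·(1·(-5−(-8)) + 15·(-8−13) + (-3/2)·(13−(-5))) = ½·(3 − 315 − 27) = -339/2.
[PVW] = ½·((13/4)·(-5−(-8)) + 15·(-8−(-2)) + (-3/2)·(-2−(-5))) = ½·(39/4 − 90 − 9/2) = -339/8, so the U-coordinate is (-339/8)/(-339/2) = 1/4.
[UPW] = ½·(1·(-2−(-8)) + (13/4)·(-8−13) + (-3/2)·(13−(-2))) = ½·(6 − 273/4 − 45/2) = -339/8, so the V-coordinate is 1/4.
[UVP] = ½·(1·(-5−(-2)) + 15·(-2−13) + (13/4)·(13−(-5))) = ½·(-3 − 225 + 117/2) = -339/4, so the W-coordinate is 1/2.

(1/4, 1/4, 1/2)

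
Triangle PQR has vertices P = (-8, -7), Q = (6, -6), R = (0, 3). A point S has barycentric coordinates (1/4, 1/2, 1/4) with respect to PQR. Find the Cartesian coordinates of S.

S = (1/4)·P + (1/2)·Q + (1/4)·R.
x-coordinate: (1/4)·(-8) + (1/2)·6 + (1/4)·0 = 1.
y-coordinate: (1/4)·(-7) + (1/2)·(-6) + (1/4)·3 = -4.

(1, -4)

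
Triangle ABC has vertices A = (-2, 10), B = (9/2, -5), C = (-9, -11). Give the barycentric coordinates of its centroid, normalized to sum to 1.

The centroid is the average of the vertices, so each weight is 1/3.

(1/3, 1/3, 1/3)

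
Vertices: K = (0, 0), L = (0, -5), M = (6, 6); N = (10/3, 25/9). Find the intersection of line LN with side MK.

Barycentric coordinates of N with respect to KLM: (1/3, 1/9, 5/9).
On side MK the L-coordinate is zero; dropping N's L-weight 1/9 and renormalizing the remaining 5/9 : 1/3 gives weights 5/8, 3/8 on M, K.
J = (5/8)·(6, 6) + (3/8)·(0, 0) = (15/4, 15/4).

(15/4, 15/4)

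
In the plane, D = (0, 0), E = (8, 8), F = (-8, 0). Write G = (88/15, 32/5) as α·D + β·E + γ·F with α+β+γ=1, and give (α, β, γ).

(2/15, 4/5, 1/15)

Signed area of the reference triangle: [DEF] = ½·(0·(8−0) + 8·(0−0) + (-8)·(0−8)) = ½·(0 + 0 + 64) = 32.
[GEF] = ½·((88/15)·(8−0) + 8·(0−(32/5)) + (-8)·(32/5−8)) = ½·(704/15 − 256/5 + 64/5) = 64/15, so the D-coordinate is (64/15)/32 = 2/15.
[DGF] = ½·(0·(32/5−0) + (88/15)·(0−0) + (-8)·(0−(32/5))) = ½·(0 + 0 + 256/5) = 128/5, so the E-coordinate is 4/5.
[DEG] = ½·(0·(8−(32/5)) + 8·(32/5−0) + (88/15)·(0−8)) = ½·(0 + 256/5 − 704/15) = 32/15, so the F-coordinate is 1/15.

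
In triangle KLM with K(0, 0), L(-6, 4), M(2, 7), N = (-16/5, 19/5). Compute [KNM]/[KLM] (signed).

[KLM] = ½·(0·(4−7) + (-6)·(7−0) + 2·(0−4)) = ½·(0 − 42 − 8) = -25.
[KNM] = ½·(0·(19/5−7) + (-16/5)·(7−0) + 2·(0−(19/5))) = ½·(0 − 112/5 − 38/5) = -15, so the ratio is (-15)/(-25) = 3/5.

3/5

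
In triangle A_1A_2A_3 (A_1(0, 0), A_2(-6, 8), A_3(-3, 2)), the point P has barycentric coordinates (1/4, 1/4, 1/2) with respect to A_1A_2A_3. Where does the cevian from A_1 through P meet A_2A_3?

Line A_1P meets A_2A_3 where the A_1-coordinate vanishes; zeroing P's A_1-weight and renormalizing leaves A_2, A_3-weights 1/4 : 1/2 → (1/3, 2/3).
So Q = (1/3)·A_2 + (2/3)·A_3 = (-4, 4).

(-4, 4)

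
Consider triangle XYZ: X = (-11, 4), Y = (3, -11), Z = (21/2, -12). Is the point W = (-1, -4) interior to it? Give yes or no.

yes

Barycentric coordinates of W: (97/197, 24/197, 76/197).
The three coordinates are positive, positive, positive; a point is interior exactly when all three are positive.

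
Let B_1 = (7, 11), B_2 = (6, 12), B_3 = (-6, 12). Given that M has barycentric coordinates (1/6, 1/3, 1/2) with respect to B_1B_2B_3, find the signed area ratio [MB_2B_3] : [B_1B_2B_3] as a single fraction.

The signed ratio [MB_2B_3]/[B_1B_2B_3] equals the barycentric coordinate of M at vertex B_1, which is 1/6.

1/6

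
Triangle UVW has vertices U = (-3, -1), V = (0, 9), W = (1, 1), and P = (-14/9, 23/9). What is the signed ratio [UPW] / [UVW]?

1/3

[UVW] = ½·((-3)·(9−1) + 0·(1−(-1)) + 1·(-1−9)) = ½·(-24 + 0 − 10) = -17.
[UPW] = ½·((-3)·(23/9−1) + (-14/9)·(1−(-1)) + 1·(-1−(23/9))) = ½·(-14/3 − 28/9 − 32/9) = -17/3, so the ratio is (-17/3)/(-17) = 1/3.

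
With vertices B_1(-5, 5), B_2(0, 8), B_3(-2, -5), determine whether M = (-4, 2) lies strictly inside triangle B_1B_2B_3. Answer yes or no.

yes

Barycentric coordinates of M: (40/59, 1/59, 18/59).
The three coordinates are positive, positive, positive; a point is interior exactly when all three are positive.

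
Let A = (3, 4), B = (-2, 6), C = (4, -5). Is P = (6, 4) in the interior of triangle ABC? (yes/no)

Barycentric coordinates of P: (76/43, -27/43, -6/43).
The three coordinates are positive, negative, negative; a point is interior exactly when all three are positive.

no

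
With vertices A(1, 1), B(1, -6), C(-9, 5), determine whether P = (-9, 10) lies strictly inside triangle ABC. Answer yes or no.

no

Barycentric coordinates of P: (5/7, -5/7, 1).
The three coordinates are positive, negative, positive; a point is interior exactly when all three are positive.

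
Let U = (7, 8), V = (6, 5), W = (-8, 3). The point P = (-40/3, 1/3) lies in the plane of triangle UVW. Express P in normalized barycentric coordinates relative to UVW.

(-2/3, 1/3, 4/3)

Signed area of the reference triangle: [UVW] = ½·(7·(5−3) + 6·(3−8) + (-8)·(8−5)) = ½·(14 − 30 − 24) = -20.
[PVW] = ½·((-40/3)·(5−3) + 6·(3−(1/3)) + (-8)·(1/3−5)) = ½·(-80/3 + 16 + 112/3) = 40/3, so the U-coordinate is (40/3)/(-20) = -2/3.
[UPW] = ½·(7·(1/3−3) + (-40/3)·(3−8) + (-8)·(8−(1/3))) = ½·(-56/3 + 200/3 − 184/3) = -20/3, so the V-coordinate is 1/3.
[UVP] = ½·(7·(5−(1/3)) + 6·(1/3−8) + (-40/3)·(8−5)) = ½·(98/3 − 46 − 40) = -80/3, so the W-coordinate is 4/3.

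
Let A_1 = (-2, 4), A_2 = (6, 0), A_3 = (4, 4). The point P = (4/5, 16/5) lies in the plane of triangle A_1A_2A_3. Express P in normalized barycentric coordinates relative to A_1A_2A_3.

(3/5, 1/5, 1/5)

Signed area of the reference triangle: [A_1A_2A_3] = ½·((-2)·(0−4) + 6·(4−4) + 4·(4−0)) = ½·(8 + 0 + 16) = 12.
[PA_2A_3] = ½·((4/5)·(0−4) + 6·(4−(16/5)) + 4·(16/5−0)) = ½·(-16/5 + 24/5 + 64/5) = 36/5, so the A_1-coordinate is (36/5)/12 = 3/5.
[A_1PA_3] = ½·((-2)·(16/5−4) + (4/5)·(4−4) + 4·(4−(16/5))) = ½·(8/5 + 0 + 16/5) = 12/5, so the A_2-coordinate is 1/5.
[A_1A_2P] = ½·((-2)·(0−(16/5)) + 6·(16/5−4) + (4/5)·(4−0)) = ½·(32/5 − 24/5 + 16/5) = 12/5, so the A_3-coordinate is 1/5.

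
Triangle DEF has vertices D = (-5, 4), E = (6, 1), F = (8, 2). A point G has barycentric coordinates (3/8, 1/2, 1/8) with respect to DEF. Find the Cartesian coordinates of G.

G = (3/8)·D + (1/2)·E + (1/8)·F.
x-coordinate: (3/8)·(-5) + (1/2)·6 + (1/8)·8 = 17/8.
y-coordinate: (3/8)·4 + (1/2)·1 + (1/8)·2 = 9/4.

(17/8, 9/4)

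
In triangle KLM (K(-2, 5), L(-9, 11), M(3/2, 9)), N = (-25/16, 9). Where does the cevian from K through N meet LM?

(-3/2, 67/7)

Barycentric coordinates of N with respect to KLM: (1/8, 1/4, 5/8).
On side LM the K-coordinate is zero; dropping N's K-weight 1/8 and renormalizing the remaining 1/4 : 5/8 gives weights 2/7, 5/7 on L, M.
J = (2/7)·(-9, 11) + (5/7)·(3/2, 9) = (-3/2, 67/7).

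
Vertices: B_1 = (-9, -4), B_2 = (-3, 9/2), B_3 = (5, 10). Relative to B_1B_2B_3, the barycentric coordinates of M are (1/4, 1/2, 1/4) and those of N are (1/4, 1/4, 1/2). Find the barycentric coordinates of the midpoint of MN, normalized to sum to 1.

Since both coordinate triples sum to 1, the midpoint's barycentrics are the componentwise average.
(1/4+1/4)/2 = 1/4; similarly 3/8 and 3/8.

(1/4, 3/8, 3/8)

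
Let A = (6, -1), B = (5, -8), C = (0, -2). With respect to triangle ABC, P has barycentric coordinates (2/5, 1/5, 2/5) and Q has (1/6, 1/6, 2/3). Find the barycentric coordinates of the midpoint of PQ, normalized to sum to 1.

Since both coordinate triples sum to 1, the midpoint's barycentrics are the componentwise average.
(2/5+1/6)/2 = 17/60; similarly 11/60 and 8/15.

(17/60, 11/60, 8/15)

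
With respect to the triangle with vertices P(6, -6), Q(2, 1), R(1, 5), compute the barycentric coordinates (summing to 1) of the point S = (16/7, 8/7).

(1/7, 4/7, 2/7)

Signed area of the reference triangle: [PQR] = ½·(6·(1−5) + 2·(5−(-6)) + 1·(-6−1)) = ½·(-24 + 22 − 7) = -9/2.
[SQR] = ½·((16/7)·(1−5) + 2·(5−(8/7)) + 1·(8/7−1)) = ½·(-64/7 + 54/7 + 1/7) = -9/14, so the P-coordinate is (-9/14)/(-9/2) = 1/7.
[PSR] = ½·(6·(8/7−5) + (16/7)·(5−(-6)) + 1·(-6−(8/7))) = ½·(-162/7 + 176/7 − 50/7) = -18/7, so the Q-coordinate is 4/7.
[PQS] = ½·(6·(1−(8/7)) + 2·(8/7−(-6)) + (16/7)·(-6−1)) = ½·(-6/7 + 100/7 − 16) = -9/7, so the R-coordinate is 2/7.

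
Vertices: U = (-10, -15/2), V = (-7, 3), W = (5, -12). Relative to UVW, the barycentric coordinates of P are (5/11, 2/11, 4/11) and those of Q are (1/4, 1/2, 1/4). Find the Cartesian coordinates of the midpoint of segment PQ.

(-35/8, -933/176)

Barycentric coordinates of the midpoint are the average: (31/88, 15/44, 27/88).
Converting: (31/88)·U + (15/44)·V + (27/88)·W = (-35/8, -933/176).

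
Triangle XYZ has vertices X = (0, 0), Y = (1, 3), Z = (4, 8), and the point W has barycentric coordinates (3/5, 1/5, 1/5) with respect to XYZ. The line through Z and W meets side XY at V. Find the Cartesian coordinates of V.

Line ZW meets XY where the Z-coordinate vanishes; zeroing W's Z-weight and renormalizing leaves X, Y-weights 3/5 : 1/5 → (3/4, 1/4).
So V = (3/4)·X + (1/4)·Y = (1/4, 3/4).

(1/4, 3/4)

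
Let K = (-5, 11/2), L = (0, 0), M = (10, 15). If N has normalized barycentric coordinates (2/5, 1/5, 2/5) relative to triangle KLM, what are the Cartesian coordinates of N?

N = (2/5)·K + (1/5)·L + (2/5)·M.
x-coordinate: (2/5)·(-5) + (1/5)·0 + (2/5)·10 = 2.
y-coordinate: (2/5)·(11/2) + (1/5)·0 + (2/5)·15 = 41/5.

(2, 41/5)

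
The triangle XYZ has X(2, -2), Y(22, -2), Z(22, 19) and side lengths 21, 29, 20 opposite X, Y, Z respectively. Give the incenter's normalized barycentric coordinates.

The incenter has barycentric coordinates proportional to the opposite side lengths: (21 : 29 : 20).
Normalizing by 21+29+20 = 70 gives (3/10, 29/70, 2/7).

(3/10, 29/70, 2/7)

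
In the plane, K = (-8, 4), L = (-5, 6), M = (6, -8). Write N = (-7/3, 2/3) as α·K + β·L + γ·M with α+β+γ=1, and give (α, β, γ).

Signed area of the reference triangle: [KLM] = ½·((-8)·(6−(-8)) + (-5)·(-8−4) + 6·(4−6)) = ½·(-112 + 60 − 12) = -32.
[NLM] = ½·((-7/3)·(6−(-8)) + (-5)·(-8−(2/3)) + 6·(2/3−6)) = ½·(-98/3 + 130/3 − 32) = -32/3, so the K-coordinate is (-32/3)/(-32) = 1/3.
[KNM] = ½·((-8)·(2/3−(-8)) + (-7/3)·(-8−4) + 6·(4−(2/3))) = ½·(-208/3 + 28 + 20) = -32/3, so the L-coordinate is 1/3.
[KLN] = ½·((-8)·(6−(2/3)) + (-5)·(2/3−4) + (-7/3)·(4−6)) = ½·(-128/3 + 50/3 + 14/3) = -32/3, so the M-coordinate is 1/3.
Check: 1/3 + 1/3 + 1/3 = 1.

(1/3, 1/3, 1/3)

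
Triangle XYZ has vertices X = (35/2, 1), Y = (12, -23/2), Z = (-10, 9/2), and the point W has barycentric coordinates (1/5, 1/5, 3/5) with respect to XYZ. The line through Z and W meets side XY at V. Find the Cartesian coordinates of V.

Line ZW meets XY where the Z-coordinate vanishes; zeroing W's Z-weight and renormalizing leaves X, Y-weights 1/5 : 1/5 → (1/2, 1/2).
So V = (1/2)·X + (1/2)·Y = (59/4, -21/4).

(59/4, -21/4)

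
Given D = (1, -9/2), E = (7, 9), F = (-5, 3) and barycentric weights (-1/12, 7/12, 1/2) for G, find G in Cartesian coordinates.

(3/2, 57/8)

G = (-1/12)·D + (7/12)·E + (1/2)·F.
x-coordinate: (-1/12)·1 + (7/12)·7 + (1/2)·(-5) = 3/2.
y-coordinate: (-1/12)·(-9/2) + (7/12)·9 + (1/2)·3 = 57/8.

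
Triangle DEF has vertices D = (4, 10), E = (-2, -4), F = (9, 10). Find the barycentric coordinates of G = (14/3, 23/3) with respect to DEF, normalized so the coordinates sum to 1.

(1/2, 1/6, 1/3)

Signed area of the reference triangle: [DEF] = ½·(4·(-4−10) + (-2)·(10−10) + 9·(10−(-4))) = ½·(-56 + 0 + 126) = 35.
[GEF] = ½·((14/3)·(-4−10) + (-2)·(10−(23/3)) + 9·(23/3−(-4))) = ½·(-196/3 − 14/3 + 105) = 35/2, so the D-coordinate is (35/2)/35 = 1/2.
[DGF] = ½·(4·(23/3−10) + (14/3)·(10−10) + 9·(10−(23/3))) = ½·(-28/3 + 0 + 21) = 35/6, so the E-coordinate is 1/6.
[DEG] = ½·(4·(-4−(23/3)) + (-2)·(23/3−10) + (14/3)·(10−(-4))) = ½·(-140/3 + 14/3 + 196/3) = 35/3, so the F-coordinate is 1/3.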